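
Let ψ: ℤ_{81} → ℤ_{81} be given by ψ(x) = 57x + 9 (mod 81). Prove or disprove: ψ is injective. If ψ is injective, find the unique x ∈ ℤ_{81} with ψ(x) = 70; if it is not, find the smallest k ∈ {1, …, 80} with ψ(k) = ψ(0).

27

We have gcd(57, 81) = 3 > 1. Taking x_1 = 0 and x_2 = 27: ψ(0) = 9 and ψ(27) = 57·27 + 9 = 1548 ≡ 9 (mod 81).
So ψ(0) = ψ(27) while 0 ≠ 27, therefore ψ is not injective.
Since ψ is not injective, we find the least positive k with ψ(k) = ψ(0): this means 57k ≡ 0 (mod 81), i.e. 81 ∣ 57k. Since gcd(57, 81) = 3, dividing through by 3 this holds exactly when 27 ∣ 19k, and as gcd(19, 27) = 1, exactly when 27 ∣ k.
The smallest positive such k is 27.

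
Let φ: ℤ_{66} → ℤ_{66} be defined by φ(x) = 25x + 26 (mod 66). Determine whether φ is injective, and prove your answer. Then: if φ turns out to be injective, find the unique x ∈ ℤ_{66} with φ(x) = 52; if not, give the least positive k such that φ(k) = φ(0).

38

If φ(x_1) = φ(x_2), then 25x_1 ≡ 25x_2 (mod 66). Because gcd(25, 66) = 1, we may cancel 25 to get x_1 ≡ x_2 (mod 66).
So φ is injective.
We now compute 25⁻¹ mod 66 explicitly. Euclid's algorithm: 66 = 2·25 + 16, 25 = 1·16 + 9, 16 = 1·9 + 7, 9 = 1·7 + 2, 7 = 3·2 + 1; back-substituting gives 1 = 37·25 − 14·66, so 25⁻¹ ≡ 37 (mod 66).
Since φ is injective, we compute φ⁻¹(52): solve 25x + 26 ≡ 52 (mod 66), i.e. 25x ≡ 26 (mod 66).
Multiplying by 25⁻¹ = 37 gives x ≡ 37·26 = 962 = 14·66 + 38 ≡ 38 (mod 66).
Check: φ(38) = 25·38 + 26 = 976 = 14·66 + 52 ≡ 52 (mod 66).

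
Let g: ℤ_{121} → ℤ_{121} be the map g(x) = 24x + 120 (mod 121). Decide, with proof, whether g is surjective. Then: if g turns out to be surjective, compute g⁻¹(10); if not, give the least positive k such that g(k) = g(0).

Since gcd(24, 121) = 1, 24 is invertible modulo 121. Euclid's algorithm: 121 = 5·24 + 1; back-substituting gives 1 = 116·24 − 23·121, so 24⁻¹ ≡ 116 (mod 121).
Then y ↦ 116(y − 120) is a two-sided inverse to g, so every y ∈ ℤ_{121} has a preimage.
Therefore g is surjective.
Since g is surjective, we compute g⁻¹(10): solve 24x + 120 ≡ 10 (mod 121), i.e. 24x ≡ 11 (mod 121).
Multiplying by 24⁻¹ = 116 gives x ≡ 116·11 = 1276 = 10·121 + 66 ≡ 66 (mod 121).
Check: g(66) = 24·66 + 120 = 1704 = 14·121 + 10 ≡ 10 (mod 121).

66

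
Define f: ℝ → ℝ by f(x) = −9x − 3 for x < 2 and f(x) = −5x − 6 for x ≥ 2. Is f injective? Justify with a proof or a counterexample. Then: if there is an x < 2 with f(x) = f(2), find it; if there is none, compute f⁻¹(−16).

13/9

Both pieces are strictly decreasing (slopes −9 and −5), so each is injective on its own interval.
The left piece maps (−∞, 2) onto (−21, ∞); the right piece maps [2, ∞) onto (−∞, −16].
These images overlap. In particular f(2) = −16 (right piece), and solving −9x − 3 = −16 on the left piece gives x = 13/9 < 2.
So f(13/9) = f(2) with 13/9 ≠ 2, and f is not injective. This x = 13/9 is the requested value below 2.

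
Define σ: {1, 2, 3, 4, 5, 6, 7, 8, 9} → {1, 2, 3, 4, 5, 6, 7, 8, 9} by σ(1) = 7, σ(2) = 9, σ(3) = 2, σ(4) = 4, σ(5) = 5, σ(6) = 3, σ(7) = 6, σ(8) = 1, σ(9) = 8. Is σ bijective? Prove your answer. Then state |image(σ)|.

The values 7, 9, 2, 4, 5, 3, 6, 1, 8 are a permutation of {1, 2, 3, 4, 5, 6, 7, 8, 9}: each element appears exactly once.
So σ is injective and surjective, hence bijective.
The image of σ is {1, 2, 3, 4, 5, 6, 7, 8, 9}, which has 9 elements.

9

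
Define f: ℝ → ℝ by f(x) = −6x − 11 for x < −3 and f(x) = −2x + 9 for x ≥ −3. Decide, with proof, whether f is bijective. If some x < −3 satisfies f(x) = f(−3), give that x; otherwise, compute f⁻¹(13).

-13/3

Both pieces are strictly decreasing (slopes −6 and −2), so each is injective on its own interval.
The left piece maps (−∞, −3) onto (7, ∞); the right piece maps [−3, ∞) onto (−∞, 15].
These images overlap. In particular f(−3) = 15 (right piece), and solving −6x − 11 = 15 on the left piece gives x = −13/3 < −3.
So f(−13/3) = f(−3) with −13/3 ≠ −3, and f is not injective, hence not bijective. This x = −13/3 is the requested value below −3.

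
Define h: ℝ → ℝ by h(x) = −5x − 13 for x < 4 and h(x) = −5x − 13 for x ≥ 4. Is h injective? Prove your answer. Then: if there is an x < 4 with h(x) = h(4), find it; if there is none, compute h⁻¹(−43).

6

Both pieces are strictly decreasing (slopes −5 and −5), so each is injective on its own interval.
The left piece maps (−∞, 4) onto (−33, ∞); the right piece maps [4, ∞) onto (−∞, −33].
These images are disjoint, so no value is attained by both pieces. Hence h is injective.
Because the two images are disjoint, no x < 4 has h(x) = h(4), so we compute h⁻¹(−43): −43 lies in (−∞, −33], so solve −5x − 13 = −43: x = (−43 + 13)/(−5) = 6.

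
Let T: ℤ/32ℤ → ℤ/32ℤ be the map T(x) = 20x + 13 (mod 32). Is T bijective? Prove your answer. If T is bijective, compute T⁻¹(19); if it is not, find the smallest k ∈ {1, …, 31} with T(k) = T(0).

8

We have gcd(20, 32) = 4 > 1. Taking x_1 = 0 and x_2 = 8: T(0) = 13 and T(8) = 20·8 + 13 = 173 ≡ 13 (mod 32).
So T(0) = T(8) while 0 ≠ 8, thus T is not injective, hence not bijective.
Since T is not bijective, we find the least positive k with T(k) = T(0): this means 20k ≡ 0 (mod 32), i.e. 32 ∣ 20k. Since gcd(20, 32) = 4, dividing through by 4 this holds exactly when 8 ∣ 5k, and as gcd(5, 8) = 1, exactly when 8 ∣ k.
The smallest positive such k is 8.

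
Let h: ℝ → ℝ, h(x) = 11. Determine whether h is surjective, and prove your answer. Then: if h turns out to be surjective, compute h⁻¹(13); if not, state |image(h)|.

1

Recall that surjectivity means every element of the codomain has a preimage under h.
h(x) = 11 for all x, so 12 has no preimage and h is not surjective.
Since h is not surjective, we state |image(h)|: the image of h is {11}, which has 1 element.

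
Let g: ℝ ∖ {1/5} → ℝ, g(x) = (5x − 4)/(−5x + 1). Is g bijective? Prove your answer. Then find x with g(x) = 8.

4/15

If g(x) = −1, cross-multiplying gives −5(5x − 4) = 5(−5x + 1), which simplifies to 20 = 5 — false.  So −1 has no preimage and g is not surjective.
Thus g is not bijective.
Solving g(x) = 8: cross-multiplying gives 5x − 4 = 8(−5x + 1), which rearranges to 45x = 12, so x = 4/15.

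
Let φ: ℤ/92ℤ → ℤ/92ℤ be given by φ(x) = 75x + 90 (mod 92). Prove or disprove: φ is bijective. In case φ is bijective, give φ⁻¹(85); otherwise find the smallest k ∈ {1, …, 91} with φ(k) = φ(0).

49

Recall that φ is injective if φ(u) = φ(v) implies u = v.
Suppose φ(u) = φ(v) in ℤ/92ℤ. Then 75u + 90 ≡ 75v + 90 (mod 92), hence 75(u − v) ≡ 0 (mod 92).
Since gcd(75, 92) = 1, 75 is invertible modulo 92, so u − v ≡ 0 (mod 92), i.e. u = v.
We now compute 75⁻¹ mod 92 explicitly. Euclid's algorithm: 92 = 1·75 + 17, 75 = 4·17 + 7, 17 = 2·7 + 3, 7 = 2·3 + 1; back-substituting gives 1 = 27·75 − 22·92, so 75⁻¹ ≡ 27 (mod 92).
For any y ∈ ℤ/92ℤ, x = 27(y − 90) mod 92 satisfies φ(x) = 75·27(y − 90) + 90 ≡ y (since 75·27 ≡ 1 mod 92). So every y has a preimage.
Hence φ is bijective.
Since φ is bijective, we compute φ⁻¹(85): solve 75x + 90 ≡ 85 (mod 92), i.e. 75x ≡ 87 (mod 92).
Multiplying by 75⁻¹ = 27 gives x ≡ 27·87 = 2349 = 25·92 + 49 ≡ 49 (mod 92).
Check: φ(49) = 75·49 + 90 = 3765 = 40·92 + 85 ≡ 85 (mod 92).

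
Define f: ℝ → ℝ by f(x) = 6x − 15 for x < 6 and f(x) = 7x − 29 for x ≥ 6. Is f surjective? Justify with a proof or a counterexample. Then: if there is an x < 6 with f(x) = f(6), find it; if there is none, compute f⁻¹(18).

14/3

Both pieces are strictly increasing (slopes 6 and 7), so each is injective on its own interval.
The left piece maps (−∞, 6) onto (−∞, 21); the right piece maps [6, ∞) onto [13, ∞).
The union (−∞, 21) ∪ [13, ∞) covers ℝ, so f is surjective.
For the follow-up: the images overlap, so an x < 6 with f(x) = f(6) exists. f(6) = 13; solving 6x − 15 = 13 for x < 6 gives x = (13 + 15)/6 = 14/3.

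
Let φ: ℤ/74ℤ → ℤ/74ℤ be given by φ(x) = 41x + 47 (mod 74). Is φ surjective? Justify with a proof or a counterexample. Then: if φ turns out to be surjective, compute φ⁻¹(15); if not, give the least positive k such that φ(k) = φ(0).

66

By definition, surjectivity means every element of the codomain has a preimage under φ.
Since gcd(41, 74) = 1, 41 is invertible modulo 74. Euclid's algorithm: 74 = 1·41 + 33, 41 = 1·33 + 8, 33 = 4·8 + 1; back-substituting gives 1 = 65·41 − 36·74, so 41⁻¹ ≡ 65 (mod 74).
For any y ∈ ℤ/74ℤ, x = 65(y − 47) mod 74 satisfies φ(x) = 41·65(y − 47) + 47 ≡ y (since 41·65 ≡ 1 mod 74). So every y has a preimage.
Thus φ is surjective.
Since φ is surjective, we find φ⁻¹(15): we need 41x ≡ 15 − 47 ≡ 42 (mod 74). Using 41⁻¹ = 65: x ≡ 65·42 = 2730 = 36·74 + 66, so x = 66.
Check: φ(66) = 41·66 + 47 = 2753 = 37·74 + 15 ≡ 15 (mod 74).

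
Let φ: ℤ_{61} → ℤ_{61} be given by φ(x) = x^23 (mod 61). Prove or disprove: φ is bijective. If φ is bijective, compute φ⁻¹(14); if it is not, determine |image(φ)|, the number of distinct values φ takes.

Since 61 is prime, the nonzero elements of ℤ_{61} form a cyclic group of order 60.
As gcd(23, 60) = 1, raising to the 23rd power is a bijection on this group: if s^23 ≡ t^23 then (st^{−1})^23 = 1, and the only element of order dividing gcd(23, 60) = 1 is 1, so s = t.
With φ(0) = 0 this makes φ injective on all of ℤ_{61}, hence bijective (finite equal-size domain and codomain). In particular φ is bijective.
Since φ is bijective, we find the preimage of 14. The inverse of x ↦ x^23 on (ℤ_{61})^× is x ↦ x^47, because 23·47 = 1081 = 18·60 + 1 ≡ 1 (mod 60) and x^{60} = 1 for x ≠ 0 (Fermat). So φ⁻¹(14) = 14^47 mod 61.
Repeated squaring mod 61: 14^1 ≡ 14, 14^2 ≡ 14² = 196 ≡ 13, 14^4 ≡ 13² = 169 ≡ 47, 14^8 ≡ 47² = 2209 ≡ 13, 14^16 ≡ 13² = 169 ≡ 47, 14^32 ≡ 47² = 2209 ≡ 13. Since 47 = 32 + 8 + 4 + 2 + 1, 14^47 ≡ 13·13·47·13·14: 13·13 = 169 ≡ 47, then 47·47 = 2209 ≡ 13, then 13·13 = 169 ≡ 47, then 47·14 = 658 ≡ 48. So 14^47 ≡ 48 (mod 61).
Hence φ⁻¹(14) = 48.

48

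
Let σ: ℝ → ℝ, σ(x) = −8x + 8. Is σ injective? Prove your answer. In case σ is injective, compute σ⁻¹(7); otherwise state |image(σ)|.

Suppose σ(s) = σ(t). Then −8s + 8 = −8t + 8, therefore −8s = −8t, so s = t.
So σ is injective.
Since σ is injective, we compute σ⁻¹(7) = (7 − 8)/(−8) = 1/8.

1/8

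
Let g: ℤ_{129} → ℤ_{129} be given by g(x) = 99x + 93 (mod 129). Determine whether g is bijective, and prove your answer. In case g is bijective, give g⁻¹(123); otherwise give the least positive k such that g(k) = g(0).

We have gcd(99, 129) = 3 > 1. Taking a = 0 and b = 43: g(0) = 93 and g(43) = 99·43 + 93 = 4350 ≡ 93 (mod 129).
So g(0) = g(43) while 0 ≠ 43, thus g is not injective, hence not bijective.
Since g is not bijective, we find the least positive k with g(k) = g(0): this means 99k ≡ 0 (mod 129), i.e. 129 ∣ 99k. Since gcd(99, 129) = 3, dividing through by 3 this holds exactly when 43 ∣ 33k, and as gcd(33, 43) = 1, exactly when 43 ∣ k.
The smallest positive such k is 43.

43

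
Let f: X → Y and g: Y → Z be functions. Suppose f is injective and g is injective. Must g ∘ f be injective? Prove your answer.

Suppose (g ∘ f)(a) = (g ∘ f)(b), i.e. g(f(a)) = g(f(b)).
Since g is injective, f(a) = f(b). Since f is injective, a = b. Thus g ∘ f is injective.

injective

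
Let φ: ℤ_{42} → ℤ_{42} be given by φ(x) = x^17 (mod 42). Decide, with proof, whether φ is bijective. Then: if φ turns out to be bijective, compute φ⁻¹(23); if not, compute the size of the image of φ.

Computing x^17 mod 42 for each x (by repeated squaring, reducing mod 42 at every step), the values φ(0), φ(1), …, φ(41) are: 0, 1, 32, 33, 16, 17, 6, 7, 8, 39, 40, 23, 24, 13, 14, 15, 4, 5, 30, 31, 20, 21, 22, 11, 12, 37, 38, 27, 28, 29, 18, 19, 2, 3, 34, 35, 36, 25, 26, 9, 10, 41.
Every element of ℤ_{42} appears exactly once in this list, so φ is a bijection, and in particular bijective.
Since φ is bijective, we read off the preimage of 23 from the same table: φ(11) = 23, so φ⁻¹(23) = 11.

11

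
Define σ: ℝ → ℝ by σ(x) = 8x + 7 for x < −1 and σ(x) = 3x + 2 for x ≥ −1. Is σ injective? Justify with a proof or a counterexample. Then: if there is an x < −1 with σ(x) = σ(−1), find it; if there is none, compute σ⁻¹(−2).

-9/8

Both pieces are strictly increasing (slopes 8 and 3), so each is injective on its own interval.
The left piece maps (−∞, −1) onto (−∞, −1); the right piece maps [−1, ∞) onto [−1, ∞).
These images are disjoint, so no value is attained by both pieces. So σ is injective.
Because the two images are disjoint, no x < −1 has σ(x) = σ(−1), so we compute σ⁻¹(−2): −2 lies in (−∞, −1), so solve 8x + 7 = −2: x = (−2 − 7)/8 = −9/8.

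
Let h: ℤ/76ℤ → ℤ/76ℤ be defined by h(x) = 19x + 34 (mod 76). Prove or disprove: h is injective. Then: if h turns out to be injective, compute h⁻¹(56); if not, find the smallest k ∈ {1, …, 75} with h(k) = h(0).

Recall that h is injective when h(u) = h(v) forces u = v.
We have gcd(19, 76) = 19 > 1. Taking u = 0 and v = 4: h(0) = 34 and h(4) = 19·4 + 34 = 110 ≡ 34 (mod 76).
So h(0) = h(4) while 0 ≠ 4, hence h is not injective.
Since h is not injective, we find the least positive k with h(k) = h(0): this means 19k ≡ 0 (mod 76), i.e. 76 ∣ 19k. Since gcd(19, 76) = 19, dividing through by 19 this holds exactly when 4 ∣ k.
The smallest positive such k is 4.

4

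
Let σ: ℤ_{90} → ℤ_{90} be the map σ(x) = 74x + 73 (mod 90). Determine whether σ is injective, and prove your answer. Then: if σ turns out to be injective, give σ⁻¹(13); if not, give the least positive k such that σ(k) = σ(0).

We have gcd(74, 90) = 2 > 1. Taking x_1 = 0 and x_2 = 45: σ(0) = 73 and σ(45) = 74·45 + 73 = 3403 ≡ 73 (mod 90).
So σ(0) = σ(45) while 0 ≠ 45, so σ is not injective.
Since σ is not injective, we find the least positive k with σ(k) = σ(0): this means 74k ≡ 0 (mod 90), i.e. 90 ∣ 74k. Since gcd(74, 90) = 2, dividing through by 2 this holds exactly when 45 ∣ 37k, and as gcd(37, 45) = 1, exactly when 45 ∣ k.
The smallest positive such k is 45.

45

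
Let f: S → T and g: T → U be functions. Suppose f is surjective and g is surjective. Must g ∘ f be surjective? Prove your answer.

Let c ∈ U. Since g is surjective, there is b ∈ T with g(b) = c. Since f is surjective, there is a ∈ S with f(a) = b.
Then (g ∘ f)(a) = g(b) = c. Hence g ∘ f is surjective.

surjective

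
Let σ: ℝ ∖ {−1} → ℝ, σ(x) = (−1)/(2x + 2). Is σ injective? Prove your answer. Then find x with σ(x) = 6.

Suppose σ(u) = σ(v). Cross-multiplying: (−1)(2v + 2) = (−1)(2u + 2).
Expanding both sides and cancelling the symmetric terms leaves 2·(u − v) = 0. Since 2 ≠ 0, u = v. Thus σ is injective.
Solving σ(x) = 6: cross-multiplying gives −1 = 6(2x + 2), which rearranges to −12x = 13, so x = −13/12.

-13/12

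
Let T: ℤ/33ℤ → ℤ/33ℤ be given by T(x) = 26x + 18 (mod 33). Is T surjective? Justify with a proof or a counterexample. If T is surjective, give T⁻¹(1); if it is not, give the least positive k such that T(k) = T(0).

26

Since gcd(26, 33) = 1, 26 is invertible modulo 33. Euclid's algorithm: 33 = 1·26 + 7, 26 = 3·7 + 5, 7 = 1·5 + 2, 5 = 2·2 + 1; back-substituting gives 1 = 14·26 − 11·33, so 26⁻¹ ≡ 14 (mod 33).
Then y ↦ 14(y − 18) is a two-sided inverse to T, so every y ∈ ℤ/33ℤ has a preimage.
Therefore T is surjective.
Since T is surjective, we find T⁻¹(1): we need 26x ≡ 1 − 18 ≡ 16 (mod 33). Using 26⁻¹ = 14: x ≡ 14·16 = 224 = 6·33 + 26, so x = 26.
Check: T(26) = 26·26 + 18 = 694 = 21·33 + 1 ≡ 1 (mod 33).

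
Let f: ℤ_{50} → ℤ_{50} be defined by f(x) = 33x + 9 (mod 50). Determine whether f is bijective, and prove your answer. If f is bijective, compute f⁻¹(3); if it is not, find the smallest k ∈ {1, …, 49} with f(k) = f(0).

18

Recall that f is injective when f(a) = f(b) forces a = b.
If f(a) = f(b), then 33a ≡ 33b (mod 50). Because gcd(33, 50) = 1, we may cancel 33 to get a ≡ b (mod 50).
We now compute 33⁻¹ mod 50 explicitly. Euclid's algorithm: 50 = 1·33 + 17, 33 = 1·17 + 16, 17 = 1·16 + 1; back-substituting gives 1 = 47·33 − 31·50, so 33⁻¹ ≡ 47 (mod 50).
For any y ∈ ℤ_{50}, x = 47(y − 9) mod 50 satisfies f(x) = 33·47(y − 9) + 9 ≡ y (since 33·47 ≡ 1 mod 50). So every y has a preimage.
Hence f is bijective.
Since f is bijective, we compute f⁻¹(3): solve 33x + 9 ≡ 3 (mod 50), i.e. 33x ≡ 44 (mod 50).
Multiplying by 33⁻¹ = 47 gives x ≡ 47·44 = 2068 = 41·50 + 18 ≡ 18 (mod 50).
Check: f(18) = 33·18 + 9 = 603 = 12·50 + 3 ≡ 3 (mod 50).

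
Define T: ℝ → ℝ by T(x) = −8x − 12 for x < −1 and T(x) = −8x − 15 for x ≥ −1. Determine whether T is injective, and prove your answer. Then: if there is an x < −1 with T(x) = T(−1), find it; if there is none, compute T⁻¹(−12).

-3/8

Both pieces are strictly decreasing (slopes −8 and −8), so each is injective on its own interval.
The left piece maps (−∞, −1) onto (−4, ∞); the right piece maps [−1, ∞) onto (−∞, −7].
These images are disjoint, so no value is attained by both pieces. So T is injective.
Because the two images are disjoint, no x < −1 has T(x) = T(−1), so we compute T⁻¹(−12): −12 lies in (−∞, −7], so solve −8x − 15 = −12: x = (−12 + 15)/(−8) = −3/8.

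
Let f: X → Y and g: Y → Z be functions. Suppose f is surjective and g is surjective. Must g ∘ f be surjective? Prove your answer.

Let c ∈ Z. Since g is surjective, there is b ∈ Y with g(b) = c. Since f is surjective, there is a ∈ X with f(a) = b.
Then (g ∘ f)(a) = g(b) = c. Hence g ∘ f is surjective.

surjective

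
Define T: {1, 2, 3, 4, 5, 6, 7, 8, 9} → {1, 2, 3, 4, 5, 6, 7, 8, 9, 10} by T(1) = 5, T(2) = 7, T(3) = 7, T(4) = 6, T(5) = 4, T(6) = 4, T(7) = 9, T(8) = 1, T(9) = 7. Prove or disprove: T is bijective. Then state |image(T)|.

6

T(2) = 7 = T(3) with 2 ≠ 3, so T is not injective, hence not bijective.
The image of T is {1, 4, 5, 6, 7, 9}, which has 6 elements.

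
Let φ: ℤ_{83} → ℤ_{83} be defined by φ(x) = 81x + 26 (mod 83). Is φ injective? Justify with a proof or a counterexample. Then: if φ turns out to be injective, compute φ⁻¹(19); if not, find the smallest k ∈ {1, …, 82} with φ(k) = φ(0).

45

Suppose φ(a) = φ(b) in ℤ_{83}. Then 81a + 26 ≡ 81b + 26 (mod 83), thus 81(a − b) ≡ 0 (mod 83).
Since gcd(81, 83) = 1, 81 is invertible modulo 83, hence a − b ≡ 0 (mod 83), i.e. a = b.
Hence φ is injective.
We now compute 81⁻¹ mod 83 explicitly. Euclid's algorithm: 83 = 1·81 + 2, 81 = 40·2 + 1; back-substituting gives 1 = 41·81 − 40·83, so 81⁻¹ ≡ 41 (mod 83).
Since φ is injective, we find φ⁻¹(19): we need 81x ≡ 19 − 26 ≡ 76 (mod 83). Using 81⁻¹ = 41: x ≡ 41·76 = 3116 = 37·83 + 45, so x = 45.
Check: φ(45) = 81·45 + 26 = 3671 = 44·83 + 19 ≡ 19 (mod 83).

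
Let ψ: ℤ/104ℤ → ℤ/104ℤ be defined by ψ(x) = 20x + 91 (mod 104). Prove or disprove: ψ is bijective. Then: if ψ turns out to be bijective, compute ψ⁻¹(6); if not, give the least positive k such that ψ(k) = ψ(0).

We have gcd(20, 104) = 4 > 1. Taking s = 0 and t = 26: ψ(0) = 91 and ψ(26) = 20·26 + 91 = 611 ≡ 91 (mod 104).
So ψ(0) = ψ(26) while 0 ≠ 26, so ψ is not injective, hence not bijective.
Since ψ is not bijective, we find the least positive k with ψ(k) = ψ(0): this means 20k ≡ 0 (mod 104), i.e. 104 ∣ 20k. Since gcd(20, 104) = 4, dividing through by 4 this holds exactly when 26 ∣ 5k, and as gcd(5, 26) = 1, exactly when 26 ∣ k.
The smallest positive such k is 26.

26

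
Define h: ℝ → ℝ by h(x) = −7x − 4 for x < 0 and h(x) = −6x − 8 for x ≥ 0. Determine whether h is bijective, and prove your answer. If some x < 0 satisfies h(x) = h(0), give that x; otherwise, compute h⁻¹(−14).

Both pieces are strictly decreasing (slopes −7 and −6), so each is injective on its own interval.
The left piece maps (−∞, 0) onto (−4, ∞); the right piece maps [0, ∞) onto (−∞, −8].
The images leave a gap (−4 has no preimage), so h is not surjective, hence not bijective.
Because the two images are disjoint, no x < 0 has h(x) = h(0), so we compute h⁻¹(−14): −14 lies in (−∞, −8], so solve −6x − 8 = −14: x = (−14 + 8)/(−6) = 1.

1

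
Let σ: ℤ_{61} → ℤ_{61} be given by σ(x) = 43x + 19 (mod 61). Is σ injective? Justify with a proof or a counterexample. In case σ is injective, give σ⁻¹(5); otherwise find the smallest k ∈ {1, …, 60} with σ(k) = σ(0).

55

Suppose σ(u) = σ(v) in ℤ_{61}. Then 43u + 19 ≡ 43v + 19 (mod 61), so 43(u − v) ≡ 0 (mod 61).
Since gcd(43, 61) = 1, 43 is invertible modulo 61, so u − v ≡ 0 (mod 61), i.e. u = v.
Thus σ is injective.
We now compute 43⁻¹ mod 61 explicitly. Euclid's algorithm: 61 = 1·43 + 18, 43 = 2·18 + 7, 18 = 2·7 + 4, 7 = 1·4 + 3, 4 = 1·3 + 1; back-substituting gives 1 = 44·43 − 31·61, so 43⁻¹ ≡ 44 (mod 61).
Since σ is injective, we find σ⁻¹(5): we need 43x ≡ 5 − 19 ≡ 47 (mod 61). Using 43⁻¹ = 44: x ≡ 44·47 = 2068 = 33·61 + 55, so x = 55.
Check: σ(55) = 43·55 + 19 = 2384 = 39·61 + 5 ≡ 5 (mod 61).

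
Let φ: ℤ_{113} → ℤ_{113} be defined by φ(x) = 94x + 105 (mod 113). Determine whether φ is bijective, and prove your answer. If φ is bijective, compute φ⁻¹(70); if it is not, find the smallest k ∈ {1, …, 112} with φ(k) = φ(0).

By definition, injectivity means: for all s, t in the domain, φ(s) = φ(t) implies s = t.
Suppose φ(s) = φ(t) in ℤ_{113}. Then 94s + 105 ≡ 94t + 105 (mod 113), hence 94(s − t) ≡ 0 (mod 113).
Since gcd(94, 113) = 1, 94 is invertible modulo 113, thus s − t ≡ 0 (mod 113), i.e. s = t.
We now compute 94⁻¹ mod 113 explicitly. Euclid's algorithm: 113 = 1·94 + 19, 94 = 4·19 + 18, 19 = 1·18 + 1; back-substituting gives 1 = 107·94 − 89·113, so 94⁻¹ ≡ 107 (mod 113).
For any y ∈ ℤ_{113}, x = 107(y − 105) mod 113 satisfies φ(x) = 94·107(y − 105) + 105 ≡ y (since 94·107 ≡ 1 mod 113). So every y has a preimage.
Thus φ is bijective.
Since φ is bijective, we find φ⁻¹(70): we need 94x ≡ 70 − 105 ≡ 78 (mod 113). Using 94⁻¹ = 107: x ≡ 107·78 = 8346 = 73·113 + 97, so x = 97.
Check: φ(97) = 94·97 + 105 = 9223 = 81·113 + 70 ≡ 70 (mod 113).

97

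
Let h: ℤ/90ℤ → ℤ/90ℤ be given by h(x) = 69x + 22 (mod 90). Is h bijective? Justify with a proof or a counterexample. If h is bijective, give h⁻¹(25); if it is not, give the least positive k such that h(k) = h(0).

30

By definition, h is injective if h(x_1) = h(x_2) implies x_1 = x_2.
We have gcd(69, 90) = 3 > 1. Taking x_1 = 0 and x_2 = 30: h(0) = 22 and h(30) = 69·30 + 22 = 2092 ≡ 22 (mod 90).
So h(0) = h(30) while 0 ≠ 30, thus h is not injective, hence not bijective.
Since h is not bijective, we find the least positive k with h(k) = h(0): this means 69k ≡ 0 (mod 90), i.e. 90 ∣ 69k. Since gcd(69, 90) = 3, dividing through by 3 this holds exactly when 30 ∣ 23k, and as gcd(23, 30) = 1, exactly when 30 ∣ k.
The smallest positive such k is 30.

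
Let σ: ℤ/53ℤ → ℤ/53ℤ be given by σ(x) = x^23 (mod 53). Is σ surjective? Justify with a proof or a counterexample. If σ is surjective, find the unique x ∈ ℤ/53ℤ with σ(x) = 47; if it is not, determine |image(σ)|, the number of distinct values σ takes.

Since 53 is prime, the nonzero elements of ℤ/53ℤ form a cyclic group of order 52.
As gcd(23, 52) = 1, raising to the 23rd power is a bijection on this group: if x_1^23 ≡ x_2^23 then (x_1x_2^{−1})^23 = 1, and the only element of order dividing gcd(23, 52) = 1 is 1, so x_1 = x_2.
With σ(0) = 0 this makes σ injective on all of ℤ/53ℤ, hence bijective (finite equal-size domain and codomain). In particular σ is surjective.
Since σ is surjective, we find the preimage of 47. The inverse of x ↦ x^23 on (ℤ/53ℤ)^× is x ↦ x^43, because 23·43 = 989 = 19·52 + 1 ≡ 1 (mod 52) and x^{52} = 1 for x ≠ 0 (Fermat). So σ⁻¹(47) = 47^43 mod 53.
Repeated squaring mod 53: 47^1 ≡ 47, 47^2 ≡ 47² = 2209 ≡ 36, 47^4 ≡ 36² = 1296 ≡ 24, 47^8 ≡ 24² = 576 ≡ 46, 47^16 ≡ 46² = 2116 ≡ 49, 47^32 ≡ 49² = 2401 ≡ 16. Since 43 = 32 + 8 + 2 + 1, 47^43 ≡ 16·46·36·47: 16·46 = 736 ≡ 47, then 47·36 = 1692 ≡ 49, then 49·47 = 2303 ≡ 24. So 47^43 ≡ 24 (mod 53).
Hence σ⁻¹(47) = 24.

24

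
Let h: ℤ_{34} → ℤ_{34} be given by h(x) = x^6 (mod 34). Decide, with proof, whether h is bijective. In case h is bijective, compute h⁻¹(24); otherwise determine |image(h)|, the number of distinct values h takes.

h(16): Repeated squaring mod 34: 16^1 ≡ 16, 16^2 ≡ 16² = 256 ≡ 18, 16^4 ≡ 18² = 324 ≡ 18. Since 6 = 4 + 2, 16^6 ≡ 18·18: 18·18 = 324 ≡ 18. So 16^6 ≡ 18 (mod 34).
h(18): Repeated squaring mod 34: 18^1 ≡ 18, 18^2 ≡ 18² = 324 ≡ 18, 18^4 ≡ 18² = 324 ≡ 18. Since 6 = 4 + 2, 18^6 ≡ 18·18: 18·18 = 324 ≡ 18. So 18^6 ≡ 18 (mod 34).
So h(16) = h(18) = 18 while 16 ≠ 18, thus h is not injective, hence not bijective.
Since h is not bijective, we determine |image(h)|. Computing x^6 mod 34 for each x (by repeated squaring, reducing mod 34 at every step), the values h(0), h(1), …, h(33) are: 0, 1, 30, 15, 16, 19, 8, 9, 4, 21, 26, 25, 2, 33, 32, 13, 18, 17, 18, 13, 32, 33, 2, 25, 26, 21, 4, 9, 8, 19, 16, 15, 30, 1.
The distinct values are {0, 1, 2, 4, 8, 9, 13, 15, 16, 17, 18, 19, 21, 25, 26, 30, 32, 33}; there are 18 of them.

18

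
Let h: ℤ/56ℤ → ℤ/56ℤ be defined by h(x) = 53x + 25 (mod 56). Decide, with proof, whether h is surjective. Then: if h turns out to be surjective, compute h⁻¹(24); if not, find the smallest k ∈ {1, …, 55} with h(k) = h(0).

Recall that surjectivity means every element of the codomain has a preimage under h.
Since gcd(53, 56) = 1, 53 is invertible modulo 56. Euclid's algorithm: 56 = 1·53 + 3, 53 = 17·3 + 2, 3 = 1·2 + 1; back-substituting gives 1 = 37·53 − 35·56, so 53⁻¹ ≡ 37 (mod 56).
For any y ∈ ℤ/56ℤ, x = 37(y − 25) mod 56 satisfies h(x) = 53·37(y − 25) + 25 ≡ y (since 53·37 ≡ 1 mod 56). So every y has a preimage.
Hence h is surjective.
Since h is surjective, we compute h⁻¹(24): solve 53x + 25 ≡ 24 (mod 56), i.e. 53x ≡ 55 (mod 56).
Multiplying by 53⁻¹ = 37 gives x ≡ 37·55 = 2035 = 36·56 + 19 ≡ 19 (mod 56).
Check: h(19) = 53·19 + 25 = 1032 = 18·56 + 24 ≡ 24 (mod 56).

19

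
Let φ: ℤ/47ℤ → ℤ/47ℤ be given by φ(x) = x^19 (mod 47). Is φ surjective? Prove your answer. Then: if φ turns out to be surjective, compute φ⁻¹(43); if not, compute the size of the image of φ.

Since 47 is prime, the nonzero elements of ℤ/47ℤ form a cyclic group of order 46.
As gcd(19, 46) = 1, raising to the 19th power is a bijection on this group: if x_1^19 ≡ x_2^19 then (x_1x_2^{−1})^19 = 1, and the only element of order dividing gcd(19, 46) = 1 is 1, so x_1 = x_2.
With φ(0) = 0 this makes φ injective on all of ℤ/47ℤ, hence bijective (finite equal-size domain and codomain). In particular φ is surjective.
Since φ is surjective, we find the preimage of 43. The inverse of x ↦ x^19 on (ℤ/47ℤ)^× is x ↦ x^17, because 19·17 = 323 = 7·46 + 1 ≡ 1 (mod 46) and x^{46} = 1 for x ≠ 0 (Fermat). So φ⁻¹(43) = 43^17 mod 47.
Repeated squaring mod 47: 43^1 ≡ 43, 43^2 ≡ 43² = 1849 ≡ 16, 43^4 ≡ 16² = 256 ≡ 21, 43^8 ≡ 21² = 441 ≡ 18, 43^16 ≡ 18² = 324 ≡ 42. Since 17 = 16 + 1, 43^17 ≡ 42·43: 42·43 = 1806 ≡ 20. So 43^17 ≡ 20 (mod 47).
Hence φ⁻¹(43) = 20.

20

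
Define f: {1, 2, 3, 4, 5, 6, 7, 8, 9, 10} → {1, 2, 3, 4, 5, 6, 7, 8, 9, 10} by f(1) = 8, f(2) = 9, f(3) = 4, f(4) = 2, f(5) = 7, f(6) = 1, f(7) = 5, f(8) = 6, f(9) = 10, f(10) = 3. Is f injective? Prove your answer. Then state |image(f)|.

The values f(1), …, f(10) are 8, 9, 4, 2, 7, 1, 5, 6, 10, 3 — all distinct.
So f(a) = f(b) only when a = b, and f is injective.
The image of f is {1, 2, 3, 4, 5, 6, 7, 8, 9, 10}, which has 10 elements.

10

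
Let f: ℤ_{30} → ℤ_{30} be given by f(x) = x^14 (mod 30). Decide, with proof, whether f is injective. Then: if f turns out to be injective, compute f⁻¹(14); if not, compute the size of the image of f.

12

f(2): Repeated squaring mod 30: 2^1 ≡ 2, 2^2 ≡ 2² = 4, 2^4 ≡ 4² = 16, 2^8 ≡ 16² = 256 ≡ 16. Since 14 = 8 + 4 + 2, 2^14 ≡ 16·16·4: 16·16 = 256 ≡ 16, then 16·4 = 64 ≡ 4. So 2^14 ≡ 4 (mod 30).
f(8): Repeated squaring mod 30: 8^1 ≡ 8, 8^2 ≡ 8² = 64 ≡ 4, 8^4 ≡ 4² = 16, 8^8 ≡ 16² = 256 ≡ 16. Since 14 = 8 + 4 + 2, 8^14 ≡ 16·16·4: 16·16 = 256 ≡ 16, then 16·4 = 64 ≡ 4. So 8^14 ≡ 4 (mod 30).
So f(2) = f(8) = 4 while 2 ≠ 8, therefore f is not injective.
Since f is not injective, we determine |image(f)|. Computing x^14 mod 30 for each x (by repeated squaring, reducing mod 30 at every step), the values f(0), f(1), …, f(29) are: 0, 1, 4, 9, 16, 25, 6, 19, 4, 21, 10, 1, 24, 19, 16, 15, 16, 19, 24, 1, 10, 21, 4, 19, 6, 25, 16, 9, 4, 1.
The distinct values are {0, 1, 4, 6, 9, 10, 15, 16, 19, 21, 24, 25}; there are 12 of them.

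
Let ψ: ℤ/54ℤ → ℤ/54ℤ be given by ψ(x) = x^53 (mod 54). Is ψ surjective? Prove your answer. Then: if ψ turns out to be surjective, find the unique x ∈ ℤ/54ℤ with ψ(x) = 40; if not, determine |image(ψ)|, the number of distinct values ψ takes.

38

ψ(0) = 0^53 = 0.
ψ(6): Repeated squaring mod 54: 6^1 ≡ 6, 6^2 ≡ 6² = 36, 6^4 ≡ 36² = 1296 ≡ 0, 6^8 ≡ 0² = 0, 6^16 ≡ 0² = 0, 6^32 ≡ 0² = 0. Since 53 = 32 + 16 + 4 + 1, 6^53 ≡ 0·0·0·6: 0·0 = 0, then 0·0 = 0, then 0·6 = 0. So 6^53 ≡ 0 (mod 54).
So ψ(0) = ψ(6) = 0 while 0 ≠ 6, thus ψ is not injective.
A non-injective map from the 54-element set ℤ/54ℤ to itself takes at most 53 distinct values, so it cannot be surjective. Therefore ψ is not surjective.
Since ψ is not surjective, we determine |image(ψ)|. Computing x^53 mod 54 for each x (by repeated squaring, reducing mod 54 at every step), the values ψ(0), ψ(1), …, ψ(53) are: 0, 1, 14, 27, 34, 11, 0, 31, 44, 27, 46, 5, 0, 25, 2, 27, 22, 35, 0, 37, 50, 27, 16, 47, 0, 13, 26, 27, 28, 41, 0, 7, 38, 27, 4, 17, 0, 19, 32, 27, 52, 29, 0, 49, 8, 27, 10, 23, 0, 43, 20, 27, 40, 53.
The distinct values are {0, 1, 2, 4, 5, 7, 8, 10, 11, 13, 14, 16, 17, 19, 20, 22, 23, 25, 26, 27, 28, 29, 31, 32, 34, 35, 37, 38, 40, 41, 43, 44, 46, 47, 49, 50, 52, 53}; there are 38 of them.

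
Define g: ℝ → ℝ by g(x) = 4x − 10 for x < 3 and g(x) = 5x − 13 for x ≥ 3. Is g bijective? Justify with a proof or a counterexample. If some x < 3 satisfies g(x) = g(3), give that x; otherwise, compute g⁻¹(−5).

Both pieces are strictly increasing (slopes 4 and 5), so each is injective on its own interval.
The left piece maps (−∞, 3) onto (−∞, 2); the right piece maps [3, ∞) onto [2, ∞).
Since 2 = 2, the images partition ℝ: g is injective and surjective, hence bijective.
Because the two images are disjoint, no x < 3 has g(x) = g(3), so we compute g⁻¹(−5): −5 lies in (−∞, 2), so solve 4x − 10 = −5: x = (−5 + 10)/4 = 5/4.

5/4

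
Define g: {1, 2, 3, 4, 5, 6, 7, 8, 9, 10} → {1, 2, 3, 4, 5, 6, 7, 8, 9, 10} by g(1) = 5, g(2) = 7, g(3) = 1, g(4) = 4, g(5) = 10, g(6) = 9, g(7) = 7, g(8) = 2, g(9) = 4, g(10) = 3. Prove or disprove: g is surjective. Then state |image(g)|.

No element maps to 6, so g is not surjective.
The image of g is {1, 2, 3, 4, 5, 7, 9, 10}, which has 8 elements.

8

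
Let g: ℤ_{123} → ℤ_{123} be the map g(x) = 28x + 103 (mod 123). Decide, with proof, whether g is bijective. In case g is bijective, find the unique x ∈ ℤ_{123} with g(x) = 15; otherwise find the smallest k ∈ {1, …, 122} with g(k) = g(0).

32

If g(u) = g(v), then 28u ≡ 28v (mod 123). Because gcd(28, 123) = 1, we may cancel 28 to get u ≡ v (mod 123).
We now compute 28⁻¹ mod 123 explicitly. Euclid's algorithm: 123 = 4·28 + 11, 28 = 2·11 + 6, 11 = 1·6 + 5, 6 = 1·5 + 1; back-substituting gives 1 = 22·28 − 5·123, so 28⁻¹ ≡ 22 (mod 123).
Then y ↦ 22(y − 103) is a two-sided inverse to g, so every y ∈ ℤ_{123} has a preimage.
Hence g is bijective.
Since g is bijective, we find g⁻¹(15): we need 28x ≡ 15 − 103 ≡ 35 (mod 123). Using 28⁻¹ = 22: x ≡ 22·35 = 770 = 6·123 + 32, so x = 32.
Check: g(32) = 28·32 + 103 = 999 = 8·123 + 15 ≡ 15 (mod 123).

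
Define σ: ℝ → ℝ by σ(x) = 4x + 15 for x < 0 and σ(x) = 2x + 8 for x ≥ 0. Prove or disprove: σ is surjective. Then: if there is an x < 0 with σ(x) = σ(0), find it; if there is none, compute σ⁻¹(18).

Both pieces are strictly increasing (slopes 4 and 2), so each is injective on its own interval.
The left piece maps (−∞, 0) onto (−∞, 15); the right piece maps [0, ∞) onto [8, ∞).
The union (−∞, 15) ∪ [8, ∞) covers ℝ, so σ is surjective.
For the follow-up: the images overlap, so an x < 0 with σ(x) = σ(0) exists. σ(0) = 8; solving 4x + 15 = 8 for x < 0 gives x = (8 − 15)/4 = −7/4.

-7/4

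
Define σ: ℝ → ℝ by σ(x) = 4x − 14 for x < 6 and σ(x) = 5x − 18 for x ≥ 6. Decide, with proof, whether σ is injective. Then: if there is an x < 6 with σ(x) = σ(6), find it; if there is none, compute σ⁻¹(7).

Both pieces are strictly increasing (slopes 4 and 5), so each is injective on its own interval.
The left piece maps (−∞, 6) onto (−∞, 10); the right piece maps [6, ∞) onto [12, ∞).
These images are disjoint, so no value is attained by both pieces. Hence σ is injective.
Because the two images are disjoint, no x < 6 has σ(x) = σ(6), so we compute σ⁻¹(7): 7 lies in (−∞, 10), so solve 4x − 14 = 7: x = (7 + 14)/4 = 21/4.

21/4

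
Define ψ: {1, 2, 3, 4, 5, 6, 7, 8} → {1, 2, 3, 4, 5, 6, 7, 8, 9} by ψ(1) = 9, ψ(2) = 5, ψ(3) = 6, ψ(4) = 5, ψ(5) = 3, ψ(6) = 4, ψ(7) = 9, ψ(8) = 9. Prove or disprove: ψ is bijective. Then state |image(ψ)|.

ψ(2) = 5 = ψ(4) with 2 ≠ 4, so ψ is not injective, hence not bijective.
The image of ψ is {3, 4, 5, 6, 9}, which has 5 elements.

5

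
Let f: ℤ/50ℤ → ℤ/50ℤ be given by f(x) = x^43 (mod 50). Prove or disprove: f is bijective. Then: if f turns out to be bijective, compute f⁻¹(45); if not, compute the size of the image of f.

f(0) = 0^43 = 0.
f(10): Repeated squaring mod 50: 10^1 ≡ 10, 10^2 ≡ 10² = 100 ≡ 0, 10^4 ≡ 0² = 0, 10^8 ≡ 0² = 0, 10^16 ≡ 0² = 0, 10^32 ≡ 0² = 0. Since 43 = 32 + 8 + 2 + 1, 10^43 ≡ 0·0·0·10: 0·0 = 0, then 0·0 = 0, then 0·10 = 0. So 10^43 ≡ 0 (mod 50).
So f(0) = f(10) = 0 while 0 ≠ 10, therefore f is not injective, hence not bijective.
Since f is not bijective, we determine |image(f)|. Computing x^43 mod 50 for each x (by repeated squaring, reducing mod 50 at every step), the values f(0), f(1), …, f(49) are: 0, 1, 8, 27, 14, 25, 16, 43, 12, 29, 0, 31, 28, 47, 44, 25, 46, 13, 32, 9, 0, 11, 48, 17, 24, 25, 26, 33, 2, 39, 0, 41, 18, 37, 4, 25, 6, 3, 22, 19, 0, 21, 38, 7, 34, 25, 36, 23, 42, 49.
The distinct values are {0, 1, 2, 3, 4, 6, 7, 8, 9, 11, 12, 13, 14, 16, 17, 18, 19, 21, 22, 23, 24, 25, 26, 27, 28, 29, 31, 32, 33, 34, 36, 37, 38, 39, 41, 42, 43, 44, 46, 47, 48, 49}; there are 42 of them.

42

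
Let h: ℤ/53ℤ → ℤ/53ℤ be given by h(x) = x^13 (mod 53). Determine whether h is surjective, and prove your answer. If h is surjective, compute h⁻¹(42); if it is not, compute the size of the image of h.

h(2): Repeated squaring mod 53: 2^1 ≡ 2, 2^2 ≡ 2² = 4, 2^4 ≡ 4² = 16, 2^8 ≡ 16² = 256 ≡ 44. Since 13 = 8 + 4 + 1, 2^13 ≡ 44·16·2: 44·16 = 704 ≡ 15, then 15·2 = 30. So 2^13 ≡ 30 (mod 53).
h(3): Repeated squaring mod 53: 3^1 ≡ 3, 3^2 ≡ 3² = 9, 3^4 ≡ 9² = 81 ≡ 28, 3^8 ≡ 28² = 784 ≡ 42. Since 13 = 8 + 4 + 1, 3^13 ≡ 42·28·3: 42·28 = 1176 ≡ 10, then 10·3 = 30. So 3^13 ≡ 30 (mod 53).
So h(2) = h(3) = 30 while 2 ≠ 3, thus h is not injective.
A non-injective map from the 53-element set ℤ/53ℤ to itself takes at most 52 distinct values, so it cannot be surjective. So h is not surjective.
Since h is not surjective, we determine |image(h)|. Computing x^13 mod 53 for each x (by repeated squaring, reducing mod 53 at every step), the values h(0), h(1), …, h(52) are: 0, 1, 30, 30, 52, 23, 52, 52, 23, 52, 1, 52, 23, 1, 23, 1, 1, 52, 23, 30, 30, 23, 23, 23, 1, 52, 30, 23, 1, 52, 30, 30, 30, 23, 23, 30, 1, 52, 52, 30, 52, 30, 1, 52, 1, 30, 1, 1, 30, 1, 23, 23, 52.
The distinct values are {0, 1, 23, 30, 52}; there are 5 of them.

5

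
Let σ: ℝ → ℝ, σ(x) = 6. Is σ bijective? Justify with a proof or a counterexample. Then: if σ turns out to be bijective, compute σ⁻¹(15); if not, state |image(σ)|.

σ(0) = 6 = σ(1) with 0 ≠ 1, so σ is not injective, hence not bijective.
Since σ is not bijective, we state |image(σ)|: the image of σ is {6}, which has 1 element.

1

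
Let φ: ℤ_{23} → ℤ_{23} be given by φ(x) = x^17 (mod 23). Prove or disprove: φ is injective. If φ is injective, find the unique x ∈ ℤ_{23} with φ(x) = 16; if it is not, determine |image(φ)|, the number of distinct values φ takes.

3

Since 23 is prime, the nonzero elements of ℤ_{23} form a cyclic group of order 22.
As gcd(17, 22) = 1, raising to the 17th power is a bijection on this group: if u^17 ≡ v^17 then (uv^{−1})^17 = 1, and the only element of order dividing gcd(17, 22) = 1 is 1, so u = v.
With φ(0) = 0 this makes φ injective on all of ℤ_{23}, hence bijective (finite equal-size domain and codomain). In particular φ is injective.
Since φ is injective, we find the preimage of 16. The inverse of x ↦ x^17 on (ℤ_{23})^× is x ↦ x^13, because 17·13 = 221 = 10·22 + 1 ≡ 1 (mod 22) and x^{22} = 1 for x ≠ 0 (Fermat). So φ⁻¹(16) = 16^13 mod 23.
Repeated squaring mod 23: 16^1 ≡ 16, 16^2 ≡ 16² = 256 ≡ 3, 16^4 ≡ 3² = 9, 16^8 ≡ 9² = 81 ≡ 12. Since 13 = 8 + 4 + 1, 16^13 ≡ 12·9·16: 12·9 = 108 ≡ 16, then 16·16 = 256 ≡ 3. So 16^13 ≡ 3 (mod 23).
Hence φ⁻¹(16) = 3.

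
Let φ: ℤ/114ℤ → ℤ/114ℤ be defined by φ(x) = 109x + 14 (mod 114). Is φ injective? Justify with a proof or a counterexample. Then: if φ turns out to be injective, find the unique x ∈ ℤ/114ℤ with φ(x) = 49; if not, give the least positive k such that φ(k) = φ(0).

107

Suppose φ(u) = φ(v) in ℤ/114ℤ. Then 109u + 14 ≡ 109v + 14 (mod 114), so 109(u − v) ≡ 0 (mod 114).
Since gcd(109, 114) = 1, 109 is invertible modulo 114, hence u − v ≡ 0 (mod 114), i.e. u = v.
Thus φ is injective.
We now compute 109⁻¹ mod 114 explicitly. Euclid's algorithm: 114 = 1·109 + 5, 109 = 21·5 + 4, 5 = 1·4 + 1; back-substituting gives 1 = 91·109 − 87·114, so 109⁻¹ ≡ 91 (mod 114).
Since φ is injective, we compute φ⁻¹(49): solve 109x + 14 ≡ 49 (mod 114), i.e. 109x ≡ 35 (mod 114).
Multiplying by 109⁻¹ = 91 gives x ≡ 91·35 = 3185 = 27·114 + 107 ≡ 107 (mod 114).
Check: φ(107) = 109·107 + 14 = 11677 = 102·114 + 49 ≡ 49 (mod 114).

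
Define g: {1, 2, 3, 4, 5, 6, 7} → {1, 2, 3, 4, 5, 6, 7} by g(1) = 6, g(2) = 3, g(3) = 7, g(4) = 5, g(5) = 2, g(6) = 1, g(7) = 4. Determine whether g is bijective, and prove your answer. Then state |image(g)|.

The values 6, 3, 7, 5, 2, 1, 4 are a permutation of {1, 2, 3, 4, 5, 6, 7}: each element appears exactly once.
So g is injective and surjective, hence bijective.
The image of g is {1, 2, 3, 4, 5, 6, 7}, which has 7 elements.

7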